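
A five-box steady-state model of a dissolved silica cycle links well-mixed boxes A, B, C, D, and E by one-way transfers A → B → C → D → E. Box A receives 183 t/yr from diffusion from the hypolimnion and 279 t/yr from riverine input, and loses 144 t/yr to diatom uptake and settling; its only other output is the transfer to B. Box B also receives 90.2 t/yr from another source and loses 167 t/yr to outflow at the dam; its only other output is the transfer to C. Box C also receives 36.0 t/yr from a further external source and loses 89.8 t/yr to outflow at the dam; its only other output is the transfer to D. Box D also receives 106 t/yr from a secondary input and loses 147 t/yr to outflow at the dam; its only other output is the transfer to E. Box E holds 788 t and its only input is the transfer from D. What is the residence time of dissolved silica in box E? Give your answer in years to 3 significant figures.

5.38 yr

Box A: F(A→B) = (183 + 279) − 144 = 318.00 t/yr.
Box B: F(B→C) = (318.00 + 90.2) − 167 = 241.20 t/yr.
Box C: F(C→D) = (241.20 + 36.0) − 89.8 = 187.40 t/yr.
Box D: F(D→E) = (187.40 + 106) − 147 = 146.40 t/yr.
Box E throughput = its input = 146.40 t/yr; τ = 788 / 146.40 = 5.383 yr.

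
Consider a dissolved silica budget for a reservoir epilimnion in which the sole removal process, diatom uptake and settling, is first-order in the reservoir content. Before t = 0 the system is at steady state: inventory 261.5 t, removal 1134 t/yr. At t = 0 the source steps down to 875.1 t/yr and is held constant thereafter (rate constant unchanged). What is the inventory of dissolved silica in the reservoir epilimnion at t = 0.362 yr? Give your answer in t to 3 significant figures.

τ = M₀/F₀ = 261.5/1134 = 0.2306 yr; rate constant k = 1/τ.
New steady state M_∞ = F₁/k = F₁·τ = 875.1 × 0.2306 = 201.80 t.
M(t) = M_∞ + (M₀ − M_∞)·e^(−t/τ); t/τ = 0.362/0.2306 = 1.570, so e^(−t/τ) = 0.2081.
M(t) = 201.80 + 59.70 × 0.2081 = 214.22 t.

214 t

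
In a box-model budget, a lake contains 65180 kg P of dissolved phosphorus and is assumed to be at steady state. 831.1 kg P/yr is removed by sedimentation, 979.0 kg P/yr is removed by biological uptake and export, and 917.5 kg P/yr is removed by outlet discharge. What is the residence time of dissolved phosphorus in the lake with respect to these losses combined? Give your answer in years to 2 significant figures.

24 yr

Total removal = 831.1 + 979.0 + 917.5 = 2727.6 kg P/yr.
τ = M / ΣF_out = 65180 / 2727.6 = 23.90 yr.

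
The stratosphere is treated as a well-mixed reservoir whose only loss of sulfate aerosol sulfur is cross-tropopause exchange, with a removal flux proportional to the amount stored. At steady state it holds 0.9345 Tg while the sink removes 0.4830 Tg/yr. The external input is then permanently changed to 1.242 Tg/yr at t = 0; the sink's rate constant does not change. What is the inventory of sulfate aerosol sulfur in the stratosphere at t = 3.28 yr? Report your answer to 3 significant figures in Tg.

2.13 Tg

The sink rate constant is k = F₀/M₀ = 0.4830/0.9345 = 0.5169 yr⁻¹.
Solving dM/dt = F₁ − kM with M(0) = M₀ gives M(t) = F₁/k + (M₀ − F₁/k)·e^(−kt).
F₁/k = 1.242/0.5169 = 2.4030 Tg; kt = 0.5169 × 3.28 = 1.695, e^(−kt) = 0.1835.
M(3.28) = 2.4030 + (0.9345 − 2.4030) × 0.1835 = 2.4030 − 0.2695 = 2.1335 Tg.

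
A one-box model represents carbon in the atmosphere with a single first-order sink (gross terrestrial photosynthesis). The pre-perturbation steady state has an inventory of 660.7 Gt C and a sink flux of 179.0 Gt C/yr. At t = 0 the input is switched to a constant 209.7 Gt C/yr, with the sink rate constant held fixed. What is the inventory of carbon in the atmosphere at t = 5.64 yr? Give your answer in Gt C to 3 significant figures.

749 Gt C

Residence time τ = M₀/F₀ = 3.691 yr. The eventual steady state is M_∞ = M₀·(F₁/F₀) = 660.7 × 209.7/179.0 = 774.02 Gt C.
The anomaly ΔM(t) = M(t) − M_∞ decays as ΔM₀·e^(−t/τ) with ΔM₀ = 660.7 − 774.02 = −113.3 Gt C.
At t = 5.64 yr, e^(−t/τ) = e^(−1.528) = 0.2170, so ΔM = −24.59 Gt C and M = 774.02 − 24.59 = 749.43 Gt C.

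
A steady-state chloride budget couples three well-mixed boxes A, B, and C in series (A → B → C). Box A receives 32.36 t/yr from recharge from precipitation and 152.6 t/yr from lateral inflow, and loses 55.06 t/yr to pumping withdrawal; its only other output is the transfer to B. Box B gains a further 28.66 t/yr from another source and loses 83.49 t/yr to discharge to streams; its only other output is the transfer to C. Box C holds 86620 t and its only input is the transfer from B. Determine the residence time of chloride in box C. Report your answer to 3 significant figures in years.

1150 yr

Box A: F(A→B) = (32.36 + 152.6) − 55.06 = 129.90 t/yr.
Box B: F(B→C) = (129.90 + 28.66) − 83.49 = 75.070 t/yr.
Box C throughput = its input = 75.070 t/yr; τ = 86620 / 75.070 = 1154 yr.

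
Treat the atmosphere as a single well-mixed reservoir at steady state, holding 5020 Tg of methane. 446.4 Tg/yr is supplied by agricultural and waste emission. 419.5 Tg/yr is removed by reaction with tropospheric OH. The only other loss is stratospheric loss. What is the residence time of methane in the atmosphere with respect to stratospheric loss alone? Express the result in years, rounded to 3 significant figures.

187 yr

At steady state ΣF_in = ΣF_out.
ΣF_in = 446.40 Tg/yr.
Stratospheric loss flux = ΣF_in − (419.5) = 446.40 − 419.5 = 26.90 Tg/yr.
τ = M / F = 5020 / 26.90 = 186.6 yr.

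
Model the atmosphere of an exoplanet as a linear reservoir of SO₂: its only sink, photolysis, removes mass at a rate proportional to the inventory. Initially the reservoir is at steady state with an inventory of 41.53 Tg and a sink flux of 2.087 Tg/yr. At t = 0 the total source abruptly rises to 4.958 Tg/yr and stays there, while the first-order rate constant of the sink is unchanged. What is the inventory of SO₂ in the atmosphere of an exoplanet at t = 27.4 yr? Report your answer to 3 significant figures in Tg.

τ = M₀/F₀ = 41.53/2.087 = 19.90 yr; rate constant k = 1/τ.
New steady state M_∞ = F₁/k = F₁·τ = 4.958 × 19.90 = 98.661 Tg.
M(t) = M_∞ + (M₀ − M_∞)·e^(−t/τ); t/τ = 27.4/19.90 = 1.377, so e^(−t/τ) = 0.2524.
M(t) = 98.661 − 57.13 × 0.2524 = 84.244 Tg.

84.2 Tg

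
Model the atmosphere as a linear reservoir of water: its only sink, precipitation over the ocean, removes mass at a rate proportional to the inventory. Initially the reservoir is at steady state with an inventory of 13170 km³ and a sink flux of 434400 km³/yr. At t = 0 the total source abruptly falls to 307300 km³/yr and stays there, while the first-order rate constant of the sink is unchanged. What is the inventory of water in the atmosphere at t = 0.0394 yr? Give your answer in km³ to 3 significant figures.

10400 km³

τ = M₀/F₀ = 13170/434400 = 0.03032 yr; rate constant k = 1/τ.
New steady state M_∞ = F₁/k = F₁·τ = 307300 × 0.03032 = 9316.6 km³.
M(t) = M_∞ + (M₀ − M_∞)·e^(−t/τ); t/τ = 0.0394/0.03032 = 1.300, so e^(−t/τ) = 0.2726.
M(t) = 9316.6 + 3853 × 0.2726 = 10367 km³.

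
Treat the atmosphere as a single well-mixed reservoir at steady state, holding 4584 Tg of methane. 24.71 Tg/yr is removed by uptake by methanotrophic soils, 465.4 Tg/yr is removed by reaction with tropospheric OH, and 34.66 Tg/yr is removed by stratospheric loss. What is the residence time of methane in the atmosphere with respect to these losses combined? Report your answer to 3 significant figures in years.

8.74 yr

Total removal = 24.71 + 465.4 + 34.66 = 524.77 Tg/yr.
τ = M / ΣF_out = 4584 / 524.77 = 8.735 yr.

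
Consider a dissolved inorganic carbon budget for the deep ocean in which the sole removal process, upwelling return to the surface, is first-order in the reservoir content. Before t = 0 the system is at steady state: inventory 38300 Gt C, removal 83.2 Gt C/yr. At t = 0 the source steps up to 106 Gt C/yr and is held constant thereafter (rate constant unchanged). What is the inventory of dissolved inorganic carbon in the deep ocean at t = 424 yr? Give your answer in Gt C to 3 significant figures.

44600 Gt C

The sink rate constant is k = F₀/M₀ = 83.2/38300 = 0.002172 yr⁻¹.
Solving dM/dt = F₁ − kM with M(0) = M₀ gives M(t) = F₁/k + (M₀ − F₁/k)·e^(−kt).
F₁/k = 106/0.002172 = 48796 Gt C; kt = 0.002172 × 424 = 0.9211, e^(−kt) = 0.3981.
M(424) = 48796 + (38300 − 48796) × 0.3981 = 48796 − 4178 = 44617 Gt C.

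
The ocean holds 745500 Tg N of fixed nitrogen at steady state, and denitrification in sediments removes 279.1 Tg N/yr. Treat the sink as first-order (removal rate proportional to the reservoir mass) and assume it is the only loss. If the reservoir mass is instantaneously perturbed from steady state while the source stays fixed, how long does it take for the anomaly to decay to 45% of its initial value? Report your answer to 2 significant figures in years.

For a linear reservoir the anomaly decays as exp(−t/τ) with τ = M/F = 745500/279.1 = 2671 yr.
exp(−t/τ) = 0.45 ⇒ t = −τ ln(0.45) = 2671 × 0.7985 = 2133 yr.

2100 yr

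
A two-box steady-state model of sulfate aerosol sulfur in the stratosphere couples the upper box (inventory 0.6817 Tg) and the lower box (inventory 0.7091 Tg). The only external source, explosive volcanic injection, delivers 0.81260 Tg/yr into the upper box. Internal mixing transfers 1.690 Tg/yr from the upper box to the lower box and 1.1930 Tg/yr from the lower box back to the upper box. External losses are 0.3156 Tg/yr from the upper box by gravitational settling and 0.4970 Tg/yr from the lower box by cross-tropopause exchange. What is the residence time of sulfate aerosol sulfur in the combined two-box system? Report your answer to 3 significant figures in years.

1.71 yr

Residence time in the combined system uses the total inventory and the total *external* removal — internal exchanges between the two boxes cancel.
M_total = 0.6817 + 0.7091 = 1.3908 Tg.
ΣF_external_out = 0.3156 + 0.4970 = 0.81260 Tg/yr.
τ = M_total / ΣF_ext = 1.3908 / 0.81260 = 1.712 yr.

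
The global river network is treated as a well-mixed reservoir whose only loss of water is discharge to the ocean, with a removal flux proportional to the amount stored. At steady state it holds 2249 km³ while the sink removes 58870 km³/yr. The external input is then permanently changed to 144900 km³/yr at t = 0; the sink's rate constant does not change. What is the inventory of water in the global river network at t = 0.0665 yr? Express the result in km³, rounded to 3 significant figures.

The sink rate constant is k = F₀/M₀ = 58870/2249 = 26.18 yr⁻¹.
Solving dM/dt = F₁ − kM with M(0) = M₀ gives M(t) = F₁/k + (M₀ − F₁/k)·e^(−kt).
F₁/k = 144900/26.18 = 5535.6 km³; kt = 26.18 × 0.0665 = 1.741, e^(−kt) = 0.1754.
M(0.0665) = 5535.6 + (2249 − 5535.6) × 0.1754 = 5535.6 − 576.5 = 4959.1 km³.

4960 km³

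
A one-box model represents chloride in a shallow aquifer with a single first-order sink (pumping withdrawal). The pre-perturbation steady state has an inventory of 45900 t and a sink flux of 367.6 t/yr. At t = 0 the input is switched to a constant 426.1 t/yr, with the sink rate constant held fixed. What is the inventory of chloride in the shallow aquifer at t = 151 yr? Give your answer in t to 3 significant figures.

51000 t

τ = M₀/F₀ = 45900/367.6 = 124.9 yr; rate constant k = 1/τ.
New steady state M_∞ = F₁/k = F₁·τ = 426.1 × 124.9 = 53205 t.
M(t) = M_∞ + (M₀ − M_∞)·e^(−t/τ); t/τ = 151/124.9 = 1.209, so e^(−t/τ) = 0.2984.
M(t) = 53205 − 7305 × 0.2984 = 51025 t.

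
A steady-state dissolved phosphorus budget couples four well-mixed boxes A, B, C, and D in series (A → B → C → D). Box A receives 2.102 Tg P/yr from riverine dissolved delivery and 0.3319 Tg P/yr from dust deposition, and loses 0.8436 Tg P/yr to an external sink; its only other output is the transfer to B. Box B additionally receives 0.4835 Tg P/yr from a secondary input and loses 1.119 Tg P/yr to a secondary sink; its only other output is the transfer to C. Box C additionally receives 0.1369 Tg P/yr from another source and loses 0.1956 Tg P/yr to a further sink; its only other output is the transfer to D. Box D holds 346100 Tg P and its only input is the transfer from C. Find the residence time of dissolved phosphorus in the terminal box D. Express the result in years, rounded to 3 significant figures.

Box A: F(A→B) = (2.102 + 0.3319) − 0.8436 = 1.5903 Tg P/yr.
Box B: F(B→C) = (1.5903 + 0.4835) − 1.119 = 0.95480 Tg P/yr.
Box C: F(C→D) = (0.95480 + 0.1369) − 0.1956 = 0.89610 Tg P/yr.
Box D throughput = its input = 0.89610 Tg P/yr; τ = 346100 / 0.89610 = 386200 yr.

386000 yr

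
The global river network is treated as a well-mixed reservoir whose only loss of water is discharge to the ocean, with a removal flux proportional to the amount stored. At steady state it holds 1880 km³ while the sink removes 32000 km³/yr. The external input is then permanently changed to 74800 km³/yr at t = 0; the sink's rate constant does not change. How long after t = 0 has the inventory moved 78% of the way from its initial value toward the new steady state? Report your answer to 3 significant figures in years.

τ = M₀/F₀ = 1880/32000 = 0.05875 yr.
The remaining gap fraction is e^(−t/τ); 78% covered ⇒ e^(−t/τ) = 0.220.
t = −τ ln(0.220) = 0.05875 × 1.514 = 0.08896 yr.

0.0890 yr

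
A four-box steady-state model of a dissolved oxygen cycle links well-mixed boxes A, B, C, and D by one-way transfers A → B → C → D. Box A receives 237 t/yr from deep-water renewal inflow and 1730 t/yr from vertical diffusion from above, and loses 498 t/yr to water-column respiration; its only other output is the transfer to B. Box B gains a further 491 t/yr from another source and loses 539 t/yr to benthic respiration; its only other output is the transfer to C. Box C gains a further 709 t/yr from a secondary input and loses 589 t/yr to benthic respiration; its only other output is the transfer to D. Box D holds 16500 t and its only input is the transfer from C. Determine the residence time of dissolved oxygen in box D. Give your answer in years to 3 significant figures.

Box A: F(A→B) = (237 + 1730) − 498 = 1469.0 t/yr.
Box B: F(B→C) = (1469.0 + 491) − 539 = 1421.0 t/yr.
Box C: F(C→D) = (1421.0 + 709) − 589 = 1541.0 t/yr.
Box D throughput = its input = 1541.0 t/yr; τ = 16500 / 1541.0 = 10.71 yr.

10.7 yr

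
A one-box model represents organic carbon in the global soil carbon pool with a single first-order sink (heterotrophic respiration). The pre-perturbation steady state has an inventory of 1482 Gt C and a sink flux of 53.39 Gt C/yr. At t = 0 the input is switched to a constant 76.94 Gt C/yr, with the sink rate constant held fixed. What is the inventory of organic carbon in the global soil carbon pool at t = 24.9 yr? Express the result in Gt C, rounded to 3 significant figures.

Residence time τ = M₀/F₀ = 27.76 yr. The eventual steady state is M_∞ = M₀·(F₁/F₀) = 1482 × 76.94/53.39 = 2135.7 Gt C.
The anomaly ΔM(t) = M(t) − M_∞ decays as ΔM₀·e^(−t/τ) with ΔM₀ = 1482 − 2135.7 = −653.7 Gt C.
At t = 24.9 yr, e^(−t/τ) = e^(−0.8970) = 0.4078, so ΔM = −266.6 Gt C and M = 2135.7 − 266.6 = 1869.1 Gt C.

1870 Gt C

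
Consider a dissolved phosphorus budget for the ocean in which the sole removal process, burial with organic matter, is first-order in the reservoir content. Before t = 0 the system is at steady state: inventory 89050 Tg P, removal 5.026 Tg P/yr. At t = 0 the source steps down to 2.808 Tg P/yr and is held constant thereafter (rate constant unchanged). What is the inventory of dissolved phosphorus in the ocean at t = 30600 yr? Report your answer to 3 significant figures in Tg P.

56700 Tg P

Residence time τ = M₀/F₀ = 17720 yr. The eventual steady state is M_∞ = M₀·(F₁/F₀) = 89050 × 2.808/5.026 = 49752 Tg P.
The anomaly ΔM(t) = M(t) − M_∞ decays as ΔM₀·e^(−t/τ) with ΔM₀ = 89050 − 49752 = 39300 Tg P.
At t = 30600 yr, e^(−t/τ) = e^(−1.727) = 0.1778, so ΔM = 6987 Tg P and M = 49752 + 6987 = 56739 Tg P.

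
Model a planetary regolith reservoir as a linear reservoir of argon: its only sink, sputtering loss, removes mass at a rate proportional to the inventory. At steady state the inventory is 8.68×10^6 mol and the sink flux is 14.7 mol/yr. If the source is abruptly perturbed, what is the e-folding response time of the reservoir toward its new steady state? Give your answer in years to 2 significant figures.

590000 yr

For a linear reservoir the response time equals the residence time τ = M/F.
τ = 8.68×10^6 / 14.7 = 590500 yr.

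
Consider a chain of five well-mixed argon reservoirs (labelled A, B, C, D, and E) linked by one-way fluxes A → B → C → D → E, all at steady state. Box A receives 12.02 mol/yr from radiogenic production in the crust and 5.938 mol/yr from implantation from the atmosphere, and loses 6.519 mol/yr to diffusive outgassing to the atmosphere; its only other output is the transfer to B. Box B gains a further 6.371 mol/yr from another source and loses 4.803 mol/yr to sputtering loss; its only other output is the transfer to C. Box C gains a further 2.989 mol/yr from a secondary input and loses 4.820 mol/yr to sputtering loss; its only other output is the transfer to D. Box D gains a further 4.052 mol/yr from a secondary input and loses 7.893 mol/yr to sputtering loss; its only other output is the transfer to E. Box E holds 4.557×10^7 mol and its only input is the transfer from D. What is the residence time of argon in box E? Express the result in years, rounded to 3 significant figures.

Box A: F(A→B) = (12.02 + 5.938) − 6.519 = 11.439 mol/yr.
Box B: F(B→C) = (11.439 + 6.371) − 4.803 = 13.007 mol/yr.
Box C: F(C→D) = (13.007 + 2.989) − 4.820 = 11.176 mol/yr.
Box D: F(D→E) = (11.176 + 4.052) − 7.893 = 7.3350 mol/yr.
Box E throughput = its input = 7.3350 mol/yr; τ = 4.557×10^7 / 7.3350 = 6.213×10^6 yr.

6.21×10^6 yr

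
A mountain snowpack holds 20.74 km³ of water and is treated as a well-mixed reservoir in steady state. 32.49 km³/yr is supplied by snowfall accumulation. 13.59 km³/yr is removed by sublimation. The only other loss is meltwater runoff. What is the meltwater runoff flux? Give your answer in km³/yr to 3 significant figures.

18.9 km³/yr

At steady state ΣF_in = ΣF_out.
ΣF_in = 32.490 km³/yr.
Meltwater runoff flux = ΣF_in − (13.59) = 32.490 − 13.59 = 18.90 km³/yr.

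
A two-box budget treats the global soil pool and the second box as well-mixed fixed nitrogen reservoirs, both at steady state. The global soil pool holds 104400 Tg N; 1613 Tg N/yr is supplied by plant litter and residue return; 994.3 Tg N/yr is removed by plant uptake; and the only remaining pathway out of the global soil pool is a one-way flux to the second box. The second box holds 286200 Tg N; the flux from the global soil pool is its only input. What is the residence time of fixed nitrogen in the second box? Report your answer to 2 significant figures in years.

460 yr

Balance the global soil pool: ΣF_in = 1613.0 Tg N/yr.
Flux to the second box = ΣF_in − (994.3) = 618.70 Tg N/yr.
At steady state the output of the second box equals its input, 618.70 Tg N/yr.
τ = M / F = 286200 / 618.70 = 462.6 yr.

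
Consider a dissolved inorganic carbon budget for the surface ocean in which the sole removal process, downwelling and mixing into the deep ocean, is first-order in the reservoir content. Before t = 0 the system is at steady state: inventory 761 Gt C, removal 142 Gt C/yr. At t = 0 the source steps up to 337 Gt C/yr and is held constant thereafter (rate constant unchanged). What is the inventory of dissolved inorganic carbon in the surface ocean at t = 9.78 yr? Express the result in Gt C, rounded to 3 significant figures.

The sink rate constant is k = F₀/M₀ = 142/761 = 0.1866 yr⁻¹.
Solving dM/dt = F₁ − kM with M(0) = M₀ gives M(t) = F₁/k + (M₀ − F₁/k)·e^(−kt).
F₁/k = 337/0.1866 = 1806.0 Gt C; kt = 0.1866 × 9.78 = 1.825, e^(−kt) = 0.1612.
M(9.78) = 1806.0 + (761 − 1806.0) × 0.1612 = 1806.0 − 168.5 = 1637.5 Gt C.

1640 Gt C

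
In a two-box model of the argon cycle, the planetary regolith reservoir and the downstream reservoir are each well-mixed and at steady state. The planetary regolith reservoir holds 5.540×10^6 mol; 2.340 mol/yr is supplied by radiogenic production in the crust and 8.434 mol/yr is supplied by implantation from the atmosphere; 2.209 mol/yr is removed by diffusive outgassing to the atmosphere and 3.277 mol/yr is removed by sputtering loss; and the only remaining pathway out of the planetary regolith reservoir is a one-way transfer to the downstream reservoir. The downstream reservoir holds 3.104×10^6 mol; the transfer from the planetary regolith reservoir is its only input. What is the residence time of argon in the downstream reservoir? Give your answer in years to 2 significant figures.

Balance the planetary regolith reservoir: ΣF_in = 2.340 + 8.434 = 10.774 mol/yr.
Transfer to the downstream reservoir = ΣF_in − (2.209 + 3.277) = 5.2880 mol/yr.
At steady state the output of the downstream reservoir equals its input, 5.2880 mol/yr.
τ = M / F = 3.104×10^6 / 5.2880 = 587000 yr.

590000 yr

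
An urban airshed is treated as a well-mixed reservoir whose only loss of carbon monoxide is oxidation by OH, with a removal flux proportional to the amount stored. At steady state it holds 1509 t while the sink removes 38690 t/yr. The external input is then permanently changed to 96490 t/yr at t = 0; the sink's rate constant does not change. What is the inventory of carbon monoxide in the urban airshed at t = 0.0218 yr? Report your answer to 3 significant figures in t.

2470 t

Residence time τ = M₀/F₀ = 0.03900 yr. The eventual steady state is M_∞ = M₀·(F₁/F₀) = 1509 × 96490/38690 = 3763.3 t.
The anomaly ΔM(t) = M(t) − M_∞ decays as ΔM₀·e^(−t/τ) with ΔM₀ = 1509 − 3763.3 = −2254 t.
At t = 0.0218 yr, e^(−t/τ) = e^(−0.5589) = 0.5718, so ΔM = −1289 t and M = 3763.3 − 1289 = 2474.3 t.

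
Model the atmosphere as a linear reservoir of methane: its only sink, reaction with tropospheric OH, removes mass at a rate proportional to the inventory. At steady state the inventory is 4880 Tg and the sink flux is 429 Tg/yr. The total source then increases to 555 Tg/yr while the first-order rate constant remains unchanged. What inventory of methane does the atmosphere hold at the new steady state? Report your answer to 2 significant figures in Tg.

6300 Tg

Rate constant k = F/M = 429 / 4880 = 0.08791 yr⁻¹.
At the new steady state, source = k·M_new ⇒ M_new = 555 / 0.08791 = 6313 Tg.
(Equivalently M_new = M × F_new/F_old = 4880 × 555/429.)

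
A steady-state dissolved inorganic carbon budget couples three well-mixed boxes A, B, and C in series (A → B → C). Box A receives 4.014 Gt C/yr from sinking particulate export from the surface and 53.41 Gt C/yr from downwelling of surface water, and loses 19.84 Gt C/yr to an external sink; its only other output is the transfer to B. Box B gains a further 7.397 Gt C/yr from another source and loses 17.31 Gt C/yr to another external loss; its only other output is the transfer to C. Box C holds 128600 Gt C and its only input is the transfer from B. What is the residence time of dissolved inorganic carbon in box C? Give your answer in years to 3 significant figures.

4650 yr

Box A: F(A→B) = (4.014 + 53.41) − 19.84 = 37.584 Gt C/yr.
Box B: F(B→C) = (37.584 + 7.397) − 17.31 = 27.671 Gt C/yr.
Box C throughput = its input = 27.671 Gt C/yr; τ = 128600 / 27.671 = 4647 yr.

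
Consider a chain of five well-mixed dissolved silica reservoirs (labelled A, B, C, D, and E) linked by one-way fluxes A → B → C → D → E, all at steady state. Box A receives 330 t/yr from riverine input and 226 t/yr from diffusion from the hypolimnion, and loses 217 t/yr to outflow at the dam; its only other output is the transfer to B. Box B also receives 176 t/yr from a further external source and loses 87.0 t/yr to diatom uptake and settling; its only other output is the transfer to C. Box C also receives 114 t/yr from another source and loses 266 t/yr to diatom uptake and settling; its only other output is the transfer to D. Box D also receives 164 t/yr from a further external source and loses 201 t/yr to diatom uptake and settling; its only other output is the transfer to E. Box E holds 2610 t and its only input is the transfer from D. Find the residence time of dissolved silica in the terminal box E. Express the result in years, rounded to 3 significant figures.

10.9 yr

Box A: F(A→B) = (330 + 226) − 217 = 339.00 t/yr.
Box B: F(B→C) = (339.00 + 176) − 87.0 = 428.00 t/yr.
Box C: F(C→D) = (428.00 + 114) − 266 = 276.00 t/yr.
Box D: F(D→E) = (276.00 + 164) − 201 = 239.00 t/yr.
Box E throughput = its input = 239.00 t/yr; τ = 2610 / 239.00 = 10.92 yr.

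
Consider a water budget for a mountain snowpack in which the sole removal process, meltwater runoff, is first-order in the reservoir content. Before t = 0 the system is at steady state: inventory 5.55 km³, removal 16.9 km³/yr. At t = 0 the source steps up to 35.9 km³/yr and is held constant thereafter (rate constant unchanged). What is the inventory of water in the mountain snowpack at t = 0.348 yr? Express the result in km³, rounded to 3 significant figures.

τ = M₀/F₀ = 5.55/16.9 = 0.3284 yr; rate constant k = 1/τ.
New steady state M_∞ = F₁/k = F₁·τ = 35.9 × 0.3284 = 11.790 km³.
M(t) = M_∞ + (M₀ − M_∞)·e^(−t/τ); t/τ = 0.348/0.3284 = 1.060, so e^(−t/τ) = 0.3466.
M(t) = 11.790 − 6.240 × 0.3466 = 9.6272 km³.

9.63 km³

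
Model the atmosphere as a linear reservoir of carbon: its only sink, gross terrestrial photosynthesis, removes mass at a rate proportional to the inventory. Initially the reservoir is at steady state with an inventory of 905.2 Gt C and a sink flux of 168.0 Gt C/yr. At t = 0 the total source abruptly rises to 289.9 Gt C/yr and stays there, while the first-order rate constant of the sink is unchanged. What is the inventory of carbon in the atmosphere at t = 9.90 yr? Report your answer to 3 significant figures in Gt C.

1460 Gt C

The sink rate constant is k = F₀/M₀ = 168.0/905.2 = 0.1856 yr⁻¹.
Solving dM/dt = F₁ − kM with M(0) = M₀ gives M(t) = F₁/k + (M₀ − F₁/k)·e^(−kt).
F₁/k = 289.9/0.1856 = 1562.0 Gt C; kt = 0.1856 × 9.90 = 1.837, e^(−kt) = 0.1592.
M(9.90) = 1562.0 + (905.2 − 1562.0) × 0.1592 = 1562.0 − 104.6 = 1457.4 Gt C.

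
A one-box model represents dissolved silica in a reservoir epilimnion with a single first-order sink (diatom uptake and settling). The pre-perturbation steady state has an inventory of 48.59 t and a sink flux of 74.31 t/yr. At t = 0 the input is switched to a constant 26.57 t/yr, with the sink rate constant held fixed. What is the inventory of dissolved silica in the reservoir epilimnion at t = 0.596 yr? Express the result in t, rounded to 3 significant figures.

The sink rate constant is k = F₀/M₀ = 74.31/48.59 = 1.529 yr⁻¹.
Solving dM/dt = F₁ − kM with M(0) = M₀ gives M(t) = F₁/k + (M₀ − F₁/k)·e^(−kt).
F₁/k = 26.57/1.529 = 17.374 t; kt = 1.529 × 0.596 = 0.9115, e^(−kt) = 0.4019.
M(0.596) = 17.374 + (48.59 − 17.374) × 0.4019 = 17.374 + 12.55 = 29.920 t.

29.9 t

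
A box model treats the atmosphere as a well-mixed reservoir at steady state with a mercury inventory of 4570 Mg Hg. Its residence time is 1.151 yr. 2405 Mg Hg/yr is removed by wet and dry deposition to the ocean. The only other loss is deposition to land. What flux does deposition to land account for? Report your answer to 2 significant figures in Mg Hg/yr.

1600 Mg Hg/yr

Total removal F = M/τ = 4570 / 1.151 = 3970 Mg Hg/yr.
Deposition to land = F − (2405) = 3970 − 2405 = 1565 Mg Hg/yr.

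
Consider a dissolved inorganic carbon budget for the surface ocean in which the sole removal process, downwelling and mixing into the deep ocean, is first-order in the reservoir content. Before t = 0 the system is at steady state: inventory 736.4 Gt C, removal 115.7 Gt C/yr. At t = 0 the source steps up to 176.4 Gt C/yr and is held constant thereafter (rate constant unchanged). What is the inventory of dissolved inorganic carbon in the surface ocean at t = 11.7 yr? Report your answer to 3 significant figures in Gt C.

1060 Gt C

The sink rate constant is k = F₀/M₀ = 115.7/736.4 = 0.1571 yr⁻¹.
Solving dM/dt = F₁ − kM with M(0) = M₀ gives M(t) = F₁/k + (M₀ − F₁/k)·e^(−kt).
F₁/k = 176.4/0.1571 = 1122.7 Gt C; kt = 0.1571 × 11.7 = 1.838, e^(−kt) = 0.1591.
M(11.7) = 1122.7 + (736.4 − 1122.7) × 0.1591 = 1122.7 − 61.46 = 1061.3 Gt C.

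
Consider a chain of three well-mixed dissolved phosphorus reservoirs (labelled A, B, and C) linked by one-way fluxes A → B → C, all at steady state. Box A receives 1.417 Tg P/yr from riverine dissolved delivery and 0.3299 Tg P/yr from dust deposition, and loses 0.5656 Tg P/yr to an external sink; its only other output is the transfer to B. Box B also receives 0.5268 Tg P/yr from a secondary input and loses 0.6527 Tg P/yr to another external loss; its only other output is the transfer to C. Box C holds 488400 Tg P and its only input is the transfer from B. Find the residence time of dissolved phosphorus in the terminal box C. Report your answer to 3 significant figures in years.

Box A: F(A→B) = (1.417 + 0.3299) − 0.5656 = 1.1813 Tg P/yr.
Box B: F(B→C) = (1.1813 + 0.5268) − 0.6527 = 1.0554 Tg P/yr.
Box C throughput = its input = 1.0554 Tg P/yr; τ = 488400 / 1.0554 = 462800 yr.

463000 yr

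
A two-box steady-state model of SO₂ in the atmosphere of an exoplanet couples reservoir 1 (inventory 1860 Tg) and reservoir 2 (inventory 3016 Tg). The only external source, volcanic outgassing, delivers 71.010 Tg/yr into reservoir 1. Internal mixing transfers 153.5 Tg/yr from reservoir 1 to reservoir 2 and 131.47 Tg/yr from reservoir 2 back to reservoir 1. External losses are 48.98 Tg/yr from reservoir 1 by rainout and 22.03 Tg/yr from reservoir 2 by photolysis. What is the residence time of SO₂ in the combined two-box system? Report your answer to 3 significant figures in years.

68.7 yr

For the system as a whole, the A↔B exchange is internal and contributes nothing to the throughput; only the external sinks remove mass.
M_total = 1860 + 3016 = 4876.0 Tg.
ΣF_external_out = 48.98 + 22.03 = 71.010 Tg/yr.
τ = M_total / ΣF_ext = 4876.0 / 71.010 = 68.67 yr.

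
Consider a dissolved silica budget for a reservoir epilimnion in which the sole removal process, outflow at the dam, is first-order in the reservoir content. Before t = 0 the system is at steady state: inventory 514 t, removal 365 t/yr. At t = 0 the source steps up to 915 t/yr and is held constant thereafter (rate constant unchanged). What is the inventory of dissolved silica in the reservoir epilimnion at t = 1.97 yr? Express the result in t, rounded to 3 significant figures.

Residence time τ = M₀/F₀ = 1.408 yr. The eventual steady state is M_∞ = M₀·(F₁/F₀) = 514 × 915/365 = 1288.5 t.
The anomaly ΔM(t) = M(t) − M_∞ decays as ΔM₀·e^(−t/τ) with ΔM₀ = 514 − 1288.5 = −774.5 t.
At t = 1.97 yr, e^(−t/τ) = e^(−1.399) = 0.2469, so ΔM = −191.2 t and M = 1288.5 − 191.2 = 1097.3 t.

1100 t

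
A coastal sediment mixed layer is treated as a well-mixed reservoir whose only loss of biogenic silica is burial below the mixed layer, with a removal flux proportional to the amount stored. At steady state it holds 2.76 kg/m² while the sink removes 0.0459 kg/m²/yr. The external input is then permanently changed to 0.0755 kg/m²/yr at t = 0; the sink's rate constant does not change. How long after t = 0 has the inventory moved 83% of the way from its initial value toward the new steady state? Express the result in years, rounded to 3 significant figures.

107 yr

τ = M₀/F₀ = 2.76/0.0459 = 60.13 yr.
The remaining gap fraction is e^(−t/τ); 83% covered ⇒ e^(−t/τ) = 0.170.
t = −τ ln(0.170) = 60.13 × 1.772 = 106.5 yr.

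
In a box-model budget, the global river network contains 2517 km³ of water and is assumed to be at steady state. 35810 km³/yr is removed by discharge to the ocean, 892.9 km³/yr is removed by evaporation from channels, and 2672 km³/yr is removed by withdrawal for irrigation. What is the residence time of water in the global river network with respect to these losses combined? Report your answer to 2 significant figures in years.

Total removal = 35810 + 892.9 + 2672 = 39375 km³/yr.
τ = M / ΣF_out = 2517 / 39375 = 0.06392 yr.

0.064 yr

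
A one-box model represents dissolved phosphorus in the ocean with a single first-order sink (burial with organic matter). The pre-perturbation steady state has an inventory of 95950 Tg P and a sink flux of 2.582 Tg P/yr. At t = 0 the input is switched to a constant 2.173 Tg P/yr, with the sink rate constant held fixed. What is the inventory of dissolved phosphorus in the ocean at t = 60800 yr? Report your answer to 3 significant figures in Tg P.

Residence time τ = M₀/F₀ = 37160 yr. The eventual steady state is M_∞ = M₀·(F₁/F₀) = 95950 × 2.173/2.582 = 80751 Tg P.
The anomaly ΔM(t) = M(t) − M_∞ decays as ΔM₀·e^(−t/τ) with ΔM₀ = 95950 − 80751 = 15200 Tg P.
At t = 60800 yr, e^(−t/τ) = e^(−1.636) = 0.1947, so ΔM = 2960 Tg P and M = 80751 + 2960 = 83711 Tg P.

83700 Tg P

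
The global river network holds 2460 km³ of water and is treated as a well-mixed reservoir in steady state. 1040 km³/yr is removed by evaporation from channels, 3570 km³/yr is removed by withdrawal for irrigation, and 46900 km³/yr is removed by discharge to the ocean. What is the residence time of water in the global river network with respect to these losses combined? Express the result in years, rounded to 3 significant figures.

0.0478 yr

Total removal = 1040 + 3570 + 46900 = 51510 km³/yr.
τ = M / ΣF_out = 2460 / 51510 = 0.04776 yr.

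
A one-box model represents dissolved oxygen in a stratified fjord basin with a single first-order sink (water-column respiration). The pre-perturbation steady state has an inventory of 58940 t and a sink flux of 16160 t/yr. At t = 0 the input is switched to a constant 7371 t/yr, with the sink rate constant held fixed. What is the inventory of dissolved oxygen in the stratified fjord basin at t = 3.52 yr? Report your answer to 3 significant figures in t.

The sink rate constant is k = F₀/M₀ = 16160/58940 = 0.2742 yr⁻¹.
Solving dM/dt = F₁ − kM with M(0) = M₀ gives M(t) = F₁/k + (M₀ − F₁/k)·e^(−kt).
F₁/k = 7371/0.2742 = 26884 t; kt = 0.2742 × 3.52 = 0.9651, e^(−kt) = 0.3809.
M(3.52) = 26884 + (58940 − 26884) × 0.3809 = 26884 + 12210 = 39096 t.

39100 t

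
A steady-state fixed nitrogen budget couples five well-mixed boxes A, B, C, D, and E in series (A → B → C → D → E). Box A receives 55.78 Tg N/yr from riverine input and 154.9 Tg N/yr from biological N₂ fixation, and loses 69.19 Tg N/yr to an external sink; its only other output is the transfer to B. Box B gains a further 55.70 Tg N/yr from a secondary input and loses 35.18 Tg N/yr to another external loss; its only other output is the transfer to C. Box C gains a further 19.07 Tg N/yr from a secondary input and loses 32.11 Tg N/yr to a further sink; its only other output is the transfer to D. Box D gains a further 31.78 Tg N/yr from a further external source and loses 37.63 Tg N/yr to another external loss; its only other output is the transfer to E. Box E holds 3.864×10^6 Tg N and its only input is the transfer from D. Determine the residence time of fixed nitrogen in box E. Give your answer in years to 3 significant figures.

Box A: F(A→B) = (55.78 + 154.9) − 69.19 = 141.49 Tg N/yr.
Box B: F(B→C) = (141.49 + 55.70) − 35.18 = 162.01 Tg N/yr.
Box C: F(C→D) = (162.01 + 19.07) − 32.11 = 148.97 Tg N/yr.
Box D: F(D→E) = (148.97 + 31.78) − 37.63 = 143.12 Tg N/yr.
Box E throughput = its input = 143.12 Tg N/yr; τ = 3.864×10^6 / 143.12 = 27000 yr.

27000 yr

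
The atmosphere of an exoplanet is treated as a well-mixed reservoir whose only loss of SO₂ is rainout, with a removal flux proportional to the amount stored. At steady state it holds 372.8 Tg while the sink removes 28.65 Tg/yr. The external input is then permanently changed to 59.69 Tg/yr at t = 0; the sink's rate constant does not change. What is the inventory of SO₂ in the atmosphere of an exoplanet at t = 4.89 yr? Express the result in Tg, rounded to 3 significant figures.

499 Tg

The sink rate constant is k = F₀/M₀ = 28.65/372.8 = 0.07685 yr⁻¹.
Solving dM/dt = F₁ − kM with M(0) = M₀ gives M(t) = F₁/k + (M₀ − F₁/k)·e^(−kt).
F₁/k = 59.69/0.07685 = 776.70 Tg; kt = 0.07685 × 4.89 = 0.3758, e^(−kt) = 0.6867.
M(4.89) = 776.70 + (372.8 − 776.70) × 0.6867 = 776.70 − 277.4 = 499.33 Tg.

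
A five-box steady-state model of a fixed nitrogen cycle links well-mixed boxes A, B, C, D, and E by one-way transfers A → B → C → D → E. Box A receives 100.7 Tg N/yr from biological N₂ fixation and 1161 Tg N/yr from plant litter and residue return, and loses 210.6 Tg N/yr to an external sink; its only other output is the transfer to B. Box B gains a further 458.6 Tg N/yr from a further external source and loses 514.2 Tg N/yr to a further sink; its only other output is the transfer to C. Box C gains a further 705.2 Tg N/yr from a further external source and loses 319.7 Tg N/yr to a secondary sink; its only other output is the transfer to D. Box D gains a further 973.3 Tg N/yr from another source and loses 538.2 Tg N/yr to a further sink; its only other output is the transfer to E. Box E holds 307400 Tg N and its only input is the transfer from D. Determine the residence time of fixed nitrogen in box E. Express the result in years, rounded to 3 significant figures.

169 yr

Box A: F(A→B) = (100.7 + 1161) − 210.6 = 1051.1 Tg N/yr.
Box B: F(B→C) = (1051.1 + 458.6) − 514.2 = 995.50 Tg N/yr.
Box C: F(C→D) = (995.50 + 705.2) − 319.7 = 1381.0 Tg N/yr.
Box D: F(D→E) = (1381.0 + 973.3) − 538.2 = 1816.1 Tg N/yr.
Box E throughput = its input = 1816.1 Tg N/yr; τ = 307400 / 1816.1 = 169.3 yr.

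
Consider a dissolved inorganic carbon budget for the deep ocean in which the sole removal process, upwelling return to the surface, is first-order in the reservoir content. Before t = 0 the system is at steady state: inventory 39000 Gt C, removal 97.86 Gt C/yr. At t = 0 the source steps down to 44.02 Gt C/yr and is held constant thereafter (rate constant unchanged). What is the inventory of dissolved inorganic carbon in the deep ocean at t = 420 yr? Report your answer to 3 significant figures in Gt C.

25000 Gt C

The sink rate constant is k = F₀/M₀ = 97.86/39000 = 0.002509 yr⁻¹.
Solving dM/dt = F₁ − kM with M(0) = M₀ gives M(t) = F₁/k + (M₀ − F₁/k)·e^(−kt).
F₁/k = 44.02/0.002509 = 17543 Gt C; kt = 0.002509 × 420 = 1.054, e^(−kt) = 0.3486.
M(420) = 17543 + (39000 − 17543) × 0.3486 = 17543 + 7479 = 25023 Gt C.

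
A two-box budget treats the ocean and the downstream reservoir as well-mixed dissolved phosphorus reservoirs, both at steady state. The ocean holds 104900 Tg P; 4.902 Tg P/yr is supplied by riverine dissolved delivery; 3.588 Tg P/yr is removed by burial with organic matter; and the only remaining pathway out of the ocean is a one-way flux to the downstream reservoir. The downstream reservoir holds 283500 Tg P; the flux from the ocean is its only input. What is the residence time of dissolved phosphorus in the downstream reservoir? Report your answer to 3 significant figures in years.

216000 yr

Balance the ocean: ΣF_in = 4.9020 Tg P/yr.
Flux to the downstream reservoir = ΣF_in − (3.588) = 1.3140 Tg P/yr.
At steady state the output of the downstream reservoir equals its input, 1.3140 Tg P/yr.
τ = M / F = 283500 / 1.3140 = 215800 yr.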